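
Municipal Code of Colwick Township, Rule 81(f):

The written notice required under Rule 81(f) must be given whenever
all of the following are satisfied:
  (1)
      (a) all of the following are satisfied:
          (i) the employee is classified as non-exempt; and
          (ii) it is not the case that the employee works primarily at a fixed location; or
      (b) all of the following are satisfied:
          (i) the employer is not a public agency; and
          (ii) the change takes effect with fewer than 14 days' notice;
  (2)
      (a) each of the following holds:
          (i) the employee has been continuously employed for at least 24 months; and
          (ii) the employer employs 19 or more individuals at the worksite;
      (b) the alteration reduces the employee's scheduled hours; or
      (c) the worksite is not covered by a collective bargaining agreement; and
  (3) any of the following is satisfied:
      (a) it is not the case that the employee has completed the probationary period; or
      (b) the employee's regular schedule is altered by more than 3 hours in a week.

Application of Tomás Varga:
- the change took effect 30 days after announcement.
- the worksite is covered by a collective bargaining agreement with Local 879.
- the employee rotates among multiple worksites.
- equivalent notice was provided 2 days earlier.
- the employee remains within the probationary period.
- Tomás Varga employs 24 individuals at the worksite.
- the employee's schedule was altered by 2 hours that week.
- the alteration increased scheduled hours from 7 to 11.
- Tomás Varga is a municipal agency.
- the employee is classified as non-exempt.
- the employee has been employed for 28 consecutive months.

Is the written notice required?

Yes — required.

(i) non-exempt — met.
(ii) not (fixed location) — met.
(a) = T AND T = true.
(i) not (public agency) — fails.
(ii) < 14 days' notice — fails.
So (b) is not satisfied (F AND F).
So (1) is satisfied (T OR F).
(i) tenure ≥ 24 mo. — holds.
(ii) ≥ 19 at site — holds.
(a) = T AND T = true.
(b) hours reduced — not met.
(c) no CBA — not met.
So (2) is satisfied (T OR F OR F).
(a) not (past probation) — satisfied.
(b) schedule shift > 3h — not met.
(3): T OR F → true.
Overall = T AND T AND T = true.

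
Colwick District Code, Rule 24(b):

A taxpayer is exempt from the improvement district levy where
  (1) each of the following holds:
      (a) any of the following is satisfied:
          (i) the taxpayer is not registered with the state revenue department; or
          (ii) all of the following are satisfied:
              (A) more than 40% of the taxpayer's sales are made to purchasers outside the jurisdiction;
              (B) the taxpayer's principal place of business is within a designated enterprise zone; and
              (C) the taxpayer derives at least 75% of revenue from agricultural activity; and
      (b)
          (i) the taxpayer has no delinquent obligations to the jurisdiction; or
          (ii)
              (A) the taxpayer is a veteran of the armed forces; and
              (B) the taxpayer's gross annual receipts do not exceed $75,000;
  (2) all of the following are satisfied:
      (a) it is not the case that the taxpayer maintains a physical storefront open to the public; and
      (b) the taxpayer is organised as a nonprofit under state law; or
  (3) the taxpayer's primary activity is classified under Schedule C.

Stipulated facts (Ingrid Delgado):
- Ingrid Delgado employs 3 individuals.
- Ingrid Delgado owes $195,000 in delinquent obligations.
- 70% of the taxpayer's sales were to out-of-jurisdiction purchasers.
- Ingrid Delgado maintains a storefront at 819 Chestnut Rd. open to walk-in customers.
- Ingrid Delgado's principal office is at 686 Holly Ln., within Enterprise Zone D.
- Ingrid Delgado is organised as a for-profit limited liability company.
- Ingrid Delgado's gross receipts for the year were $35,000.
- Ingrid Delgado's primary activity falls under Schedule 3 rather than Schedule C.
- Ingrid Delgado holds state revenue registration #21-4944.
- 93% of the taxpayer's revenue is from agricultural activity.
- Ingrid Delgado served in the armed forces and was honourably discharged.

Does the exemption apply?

Yes — exempt.

(i) not (state-registered) — not satisfied.
(A) >40% out-of-jur. sales — satisfied.
(B) in enterprise zone — met.
(C) ≥75% agricultural — holds.
(ii): T AND T AND T → true.
So (a) is satisfied (F OR T).
(i) no delinquency — not satisfied.
(A) veteran — met.
(B) receipts ≤ $75,000 — satisfied.
So (ii) is satisfied (T AND T).
(b): F OR T → true.
(1) = T AND T = true.
(a) not (has storefront) — not met.
(b) nonprofit — not met.
So (2) is not satisfied (F AND F).
(3) Schedule C activity — not met.
So Overall is satisfied (T OR F OR F).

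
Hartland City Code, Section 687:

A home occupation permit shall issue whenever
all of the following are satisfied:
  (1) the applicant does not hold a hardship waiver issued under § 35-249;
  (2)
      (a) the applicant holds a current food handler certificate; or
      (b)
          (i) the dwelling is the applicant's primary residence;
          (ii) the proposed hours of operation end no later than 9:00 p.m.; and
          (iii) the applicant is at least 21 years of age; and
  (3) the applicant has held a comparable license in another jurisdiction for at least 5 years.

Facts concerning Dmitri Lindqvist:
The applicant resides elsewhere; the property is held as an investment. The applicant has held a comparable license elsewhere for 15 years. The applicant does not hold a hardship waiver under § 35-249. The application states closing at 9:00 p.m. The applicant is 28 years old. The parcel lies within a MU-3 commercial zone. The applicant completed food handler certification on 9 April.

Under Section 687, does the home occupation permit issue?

Yes — granted.

(1) not (hardship waiver) — holds.
(a) food handler cert. — met.
(i) primary residence — not satisfied.
(ii) closes by 9 p.m. — holds.
(iii) age ≥ 21 — met.
So (b) is not satisfied (F AND T AND T).
(2): T OR F → true.
(3) prior license ≥ 5 yr — satisfied.
So Overall is satisfied (T AND T AND T).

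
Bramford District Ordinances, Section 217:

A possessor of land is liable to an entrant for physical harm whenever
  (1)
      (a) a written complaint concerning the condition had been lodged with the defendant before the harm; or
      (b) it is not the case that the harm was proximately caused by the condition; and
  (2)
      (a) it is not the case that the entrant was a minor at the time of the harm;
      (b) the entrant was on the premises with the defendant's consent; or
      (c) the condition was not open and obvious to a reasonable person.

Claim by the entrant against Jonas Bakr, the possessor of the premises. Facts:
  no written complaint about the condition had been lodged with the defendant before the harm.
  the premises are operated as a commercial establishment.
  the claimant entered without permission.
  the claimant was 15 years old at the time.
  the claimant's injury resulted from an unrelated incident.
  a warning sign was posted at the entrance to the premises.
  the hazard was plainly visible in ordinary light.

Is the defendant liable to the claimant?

(a) complaint lodged — not satisfied.
(b) not (proximate cause) — met.
(1) = F OR T = true.
(a) not (entrant a minor) — fails.
(b) consent to enter — not satisfied.
(c) not open/obvious — fails.
(2) = F OR F OR F = false.
So Overall is not satisfied (T AND F).

No — not liable.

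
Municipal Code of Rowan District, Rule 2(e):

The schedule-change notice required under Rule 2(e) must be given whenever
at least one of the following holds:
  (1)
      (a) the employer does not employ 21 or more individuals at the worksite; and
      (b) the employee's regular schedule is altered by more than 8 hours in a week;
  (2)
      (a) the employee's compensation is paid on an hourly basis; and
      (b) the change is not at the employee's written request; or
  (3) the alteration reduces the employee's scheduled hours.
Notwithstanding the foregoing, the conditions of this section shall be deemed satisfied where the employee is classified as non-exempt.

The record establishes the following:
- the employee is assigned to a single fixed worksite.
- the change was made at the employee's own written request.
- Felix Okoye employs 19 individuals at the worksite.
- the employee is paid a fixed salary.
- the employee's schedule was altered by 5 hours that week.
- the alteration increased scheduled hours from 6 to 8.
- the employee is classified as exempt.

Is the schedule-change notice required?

No — not required.

(a) not (≥ 21 at site) — satisfied.
(b) schedule shift > 8h — not met.
So (1) is not satisfied (T AND F).
(a) hourly-paid — fails.
(b) not employee-requested — not met.
(2): F AND F → false.
(3) hours reduced — fails.
Overall: F OR F OR F → false.
Exception (non-exempt) — not satisfied.
Result: main false OR exception false → false.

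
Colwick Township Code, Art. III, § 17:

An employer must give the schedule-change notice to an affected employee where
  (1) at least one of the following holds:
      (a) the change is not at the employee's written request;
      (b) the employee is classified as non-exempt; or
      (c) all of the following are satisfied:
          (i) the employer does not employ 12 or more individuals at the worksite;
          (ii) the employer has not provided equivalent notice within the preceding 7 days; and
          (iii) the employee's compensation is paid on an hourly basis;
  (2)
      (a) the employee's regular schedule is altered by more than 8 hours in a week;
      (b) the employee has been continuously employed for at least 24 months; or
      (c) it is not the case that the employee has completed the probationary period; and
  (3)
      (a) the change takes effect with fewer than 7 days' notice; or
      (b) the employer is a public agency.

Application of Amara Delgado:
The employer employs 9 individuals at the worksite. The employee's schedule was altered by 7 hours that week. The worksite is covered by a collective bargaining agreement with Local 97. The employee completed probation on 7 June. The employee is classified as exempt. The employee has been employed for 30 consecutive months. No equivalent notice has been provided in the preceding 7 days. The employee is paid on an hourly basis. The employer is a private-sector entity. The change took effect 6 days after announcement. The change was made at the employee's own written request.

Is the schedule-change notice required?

(a) not employee-requested — fails.
(b) non-exempt — not satisfied.
(i) not (≥ 12 at site) — met.
(ii) no recent notice — satisfied.
(iii) hourly-paid — satisfied.
(c): T AND T AND T → true.
(1) = F OR F OR T = true.
(a) schedule shift > 8h — fails.
(b) tenure ≥ 24 mo. — holds.
(c) not (past probation) — fails.
So (2) is satisfied (F OR T OR F).
(a) < 7 days' notice — holds.
(b) public agency — fails.
(3): T OR F → true.
Overall: T AND T AND T → true.

Yes — required.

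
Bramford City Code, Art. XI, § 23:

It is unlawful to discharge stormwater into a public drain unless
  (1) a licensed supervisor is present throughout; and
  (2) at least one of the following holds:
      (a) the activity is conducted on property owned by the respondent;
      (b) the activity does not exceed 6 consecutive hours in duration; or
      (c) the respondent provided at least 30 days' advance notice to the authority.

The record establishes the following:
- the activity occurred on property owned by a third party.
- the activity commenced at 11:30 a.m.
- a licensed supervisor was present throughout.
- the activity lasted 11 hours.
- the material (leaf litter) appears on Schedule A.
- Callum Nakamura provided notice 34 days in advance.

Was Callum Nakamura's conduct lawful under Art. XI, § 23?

Yes — lawful.

(1) supervisor present — satisfied.
(a) own property — fails.
(b) ≤ 6 hrs duration — not satisfied.
(c) ≥30 days' notice — met.
So (2) is satisfied (F OR F OR T).
Overall = T AND T = true.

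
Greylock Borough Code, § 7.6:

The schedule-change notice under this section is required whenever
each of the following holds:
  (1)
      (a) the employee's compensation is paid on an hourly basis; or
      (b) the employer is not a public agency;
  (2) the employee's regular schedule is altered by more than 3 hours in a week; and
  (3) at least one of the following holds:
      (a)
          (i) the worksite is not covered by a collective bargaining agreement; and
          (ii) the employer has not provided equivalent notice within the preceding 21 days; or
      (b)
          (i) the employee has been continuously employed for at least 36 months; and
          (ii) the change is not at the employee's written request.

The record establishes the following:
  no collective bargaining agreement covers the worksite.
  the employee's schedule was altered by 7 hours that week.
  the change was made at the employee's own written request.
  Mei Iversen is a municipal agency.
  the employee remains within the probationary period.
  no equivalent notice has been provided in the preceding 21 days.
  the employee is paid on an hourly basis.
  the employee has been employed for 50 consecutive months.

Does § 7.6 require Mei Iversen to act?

Yes — required.

(a) hourly-paid — holds.
(b) not (public agency) — not satisfied.
So (1) is satisfied (T OR F).
(2) schedule shift > 3h — satisfied.
(i) no CBA — holds.
(ii) no recent notice — met.
(a): T AND T → true.
(i) tenure ≥ 36 mo. — holds.
(ii) not employee-requested — not met.
(b) = T AND F = false.
(3) = T OR F = true.
Overall: T AND T AND T → true.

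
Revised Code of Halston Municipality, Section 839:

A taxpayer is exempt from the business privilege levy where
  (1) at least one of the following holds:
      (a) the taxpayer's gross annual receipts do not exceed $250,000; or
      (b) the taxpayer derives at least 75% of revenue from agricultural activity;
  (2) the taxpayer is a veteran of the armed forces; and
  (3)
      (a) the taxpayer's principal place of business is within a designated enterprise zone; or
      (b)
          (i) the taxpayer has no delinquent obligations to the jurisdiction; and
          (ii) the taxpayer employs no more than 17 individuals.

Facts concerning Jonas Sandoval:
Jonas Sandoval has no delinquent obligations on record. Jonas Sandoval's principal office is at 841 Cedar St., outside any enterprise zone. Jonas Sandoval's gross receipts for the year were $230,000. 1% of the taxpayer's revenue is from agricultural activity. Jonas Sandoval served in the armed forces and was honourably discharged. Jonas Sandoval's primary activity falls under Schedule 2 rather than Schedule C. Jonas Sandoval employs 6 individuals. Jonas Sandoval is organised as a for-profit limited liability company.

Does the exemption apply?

(a) receipts ≤ $250,000 — satisfied.
(b) ≥75% agricultural — not met.
(1) = T OR F = true.
(2) veteran — satisfied.
(a) in enterprise zone — not satisfied.
(i) no delinquency — satisfied.
(ii) ≤ 17 employees — satisfied.
So (b) is satisfied (T AND T).
(3): F OR T → true.
So Overall is satisfied (T AND T AND T).

Yes — exempt.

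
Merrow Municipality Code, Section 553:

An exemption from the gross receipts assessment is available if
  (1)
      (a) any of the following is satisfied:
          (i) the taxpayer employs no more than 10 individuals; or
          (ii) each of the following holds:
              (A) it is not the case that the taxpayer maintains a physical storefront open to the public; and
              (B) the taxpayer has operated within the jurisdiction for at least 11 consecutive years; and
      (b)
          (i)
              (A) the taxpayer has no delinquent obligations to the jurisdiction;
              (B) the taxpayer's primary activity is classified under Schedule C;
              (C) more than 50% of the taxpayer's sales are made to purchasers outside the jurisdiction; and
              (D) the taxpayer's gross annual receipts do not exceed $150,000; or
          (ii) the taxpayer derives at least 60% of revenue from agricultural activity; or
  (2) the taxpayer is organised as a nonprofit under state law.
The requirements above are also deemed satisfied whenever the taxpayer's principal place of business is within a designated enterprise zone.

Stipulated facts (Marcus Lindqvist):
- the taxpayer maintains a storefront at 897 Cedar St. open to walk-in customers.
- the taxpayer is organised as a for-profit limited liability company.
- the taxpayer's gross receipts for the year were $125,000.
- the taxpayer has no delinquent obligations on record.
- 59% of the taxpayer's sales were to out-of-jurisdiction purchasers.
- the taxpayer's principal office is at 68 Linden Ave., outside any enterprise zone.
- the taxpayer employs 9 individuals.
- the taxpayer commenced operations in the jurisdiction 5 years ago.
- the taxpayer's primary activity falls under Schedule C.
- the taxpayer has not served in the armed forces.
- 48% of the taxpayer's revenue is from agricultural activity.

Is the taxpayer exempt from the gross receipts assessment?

Yes — exempt.

(i) ≤ 10 employees — holds.
(A) not (has storefront) — fails.
(B) ≥ 11 yrs in jurisdiction — not met.
(ii) = F AND F = false.
So (a) is satisfied (T OR F).
(A) no delinquency — met.
(B) Schedule C activity — satisfied.
(C) >50% out-of-jur. sales — satisfied.
(D) receipts ≤ $150,000 — holds.
(i): T AND T AND T AND T → true.
(ii) ≥60% agricultural — fails.
(b) = T OR F = true.
(1) = T AND T = true.
(2) nonprofit — not met.
Overall: T OR F → true.
Exception (in enterprise zone) — not satisfied.
Result: main true OR exception false → true.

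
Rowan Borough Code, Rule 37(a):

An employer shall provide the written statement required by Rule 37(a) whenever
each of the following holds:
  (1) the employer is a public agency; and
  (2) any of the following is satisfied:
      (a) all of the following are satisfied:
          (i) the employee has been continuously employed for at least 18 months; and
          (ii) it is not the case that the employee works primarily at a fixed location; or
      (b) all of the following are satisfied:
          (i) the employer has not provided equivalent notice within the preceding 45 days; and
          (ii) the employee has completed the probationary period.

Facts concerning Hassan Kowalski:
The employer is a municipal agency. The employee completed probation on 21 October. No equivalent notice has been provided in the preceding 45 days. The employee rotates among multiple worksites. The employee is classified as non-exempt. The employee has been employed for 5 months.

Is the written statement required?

(1) public agency — met.
(i) tenure ≥ 18 mo. — fails.
(ii) not (fixed location) — holds.
(a) = F AND T = false.
(i) no recent notice — satisfied.
(ii) past probation — met.
(b) = T AND T = true.
So (2) is satisfied (F OR T).
So Overall is satisfied (T AND T).

Yes — required.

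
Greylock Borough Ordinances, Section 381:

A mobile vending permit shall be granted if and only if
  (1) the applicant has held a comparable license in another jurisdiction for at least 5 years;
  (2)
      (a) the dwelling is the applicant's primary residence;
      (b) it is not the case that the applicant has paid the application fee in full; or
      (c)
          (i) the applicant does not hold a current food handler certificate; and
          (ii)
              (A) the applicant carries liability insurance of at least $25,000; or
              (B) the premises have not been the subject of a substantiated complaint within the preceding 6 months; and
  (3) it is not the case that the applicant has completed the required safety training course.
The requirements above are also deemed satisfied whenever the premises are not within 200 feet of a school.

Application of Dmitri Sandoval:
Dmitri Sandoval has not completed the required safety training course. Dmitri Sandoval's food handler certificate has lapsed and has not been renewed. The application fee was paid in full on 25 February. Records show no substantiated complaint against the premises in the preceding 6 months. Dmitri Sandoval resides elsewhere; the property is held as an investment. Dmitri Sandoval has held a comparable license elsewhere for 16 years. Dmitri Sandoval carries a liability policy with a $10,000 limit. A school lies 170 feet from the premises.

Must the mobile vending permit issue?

Yes — granted.

(1) prior license ≥ 5 yr — holds.
(a) primary residence — not satisfied.
(b) not (fee paid) — fails.
(i) not (food handler cert.) — satisfied.
(A) insurance ≥ $25,000 — not met.
(B) no complaint in 6 mo. — satisfied.
(ii): F OR T → true.
(c) = T AND T = true.
(2) = F OR F OR T = true.
(3) not (safety training) — holds.
So Overall is satisfied (T AND T AND T).
Exception (≥200 ft from school) — not satisfied.
Result: main true OR exception false → true.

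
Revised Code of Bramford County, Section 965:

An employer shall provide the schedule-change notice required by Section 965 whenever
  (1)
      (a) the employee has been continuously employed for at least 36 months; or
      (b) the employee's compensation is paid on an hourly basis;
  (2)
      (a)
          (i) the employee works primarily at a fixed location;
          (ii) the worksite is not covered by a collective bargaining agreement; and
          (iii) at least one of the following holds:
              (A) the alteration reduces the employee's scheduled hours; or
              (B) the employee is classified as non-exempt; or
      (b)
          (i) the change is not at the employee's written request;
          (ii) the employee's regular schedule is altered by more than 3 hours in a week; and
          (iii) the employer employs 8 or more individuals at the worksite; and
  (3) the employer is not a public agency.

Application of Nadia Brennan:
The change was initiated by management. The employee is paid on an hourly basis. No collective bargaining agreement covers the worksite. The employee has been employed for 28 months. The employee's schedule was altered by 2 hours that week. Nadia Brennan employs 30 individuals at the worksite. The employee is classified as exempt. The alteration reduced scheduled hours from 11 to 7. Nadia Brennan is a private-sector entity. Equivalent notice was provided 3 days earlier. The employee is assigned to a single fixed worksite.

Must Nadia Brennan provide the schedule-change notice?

Yes — required.

(a) tenure ≥ 36 mo. — fails.
(b) hourly-paid — met.
So (1) is satisfied (F OR T).
(i) fixed location — satisfied.
(ii) no CBA — met.
(A) hours reduced — holds.
(B) non-exempt — not satisfied.
(iii) = T OR F = true.
So (a) is satisfied (T AND T AND T).
(i) not employee-requested — met.
(ii) schedule shift > 3h — not satisfied.
(iii) ≥ 8 at site — satisfied.
(b): T AND F AND T → false.
So (2) is satisfied (T OR F).
(3) not (public agency) — holds.
Overall = T AND T AND T = true.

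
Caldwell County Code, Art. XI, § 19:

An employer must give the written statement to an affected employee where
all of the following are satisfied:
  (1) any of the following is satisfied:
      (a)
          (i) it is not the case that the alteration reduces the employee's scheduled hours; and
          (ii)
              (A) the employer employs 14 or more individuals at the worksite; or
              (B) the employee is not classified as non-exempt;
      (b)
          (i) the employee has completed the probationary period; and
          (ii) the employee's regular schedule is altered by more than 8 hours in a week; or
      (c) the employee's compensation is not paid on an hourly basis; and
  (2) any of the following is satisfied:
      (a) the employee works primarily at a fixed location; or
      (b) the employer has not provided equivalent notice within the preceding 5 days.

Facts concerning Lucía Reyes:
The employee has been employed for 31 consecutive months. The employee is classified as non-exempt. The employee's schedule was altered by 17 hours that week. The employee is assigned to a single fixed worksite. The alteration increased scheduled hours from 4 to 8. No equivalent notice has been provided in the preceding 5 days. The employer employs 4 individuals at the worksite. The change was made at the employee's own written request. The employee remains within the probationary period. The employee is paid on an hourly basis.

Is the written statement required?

(i) not (hours reduced) — holds.
(A) ≥ 14 at site — not satisfied.
(B) not (non-exempt) — not satisfied.
(ii) = F OR F = false.
So (a) is not satisfied (T AND F).
(i) past probation — not satisfied.
(ii) schedule shift > 8h — satisfied.
(b): F AND T → false.
(c) not (hourly-paid) — not satisfied.
(1): F OR F OR F → false.
(a) fixed location — met.
(b) no recent notice — holds.
So (2) is satisfied (T OR T).
Overall: F AND T → false.

No — not required.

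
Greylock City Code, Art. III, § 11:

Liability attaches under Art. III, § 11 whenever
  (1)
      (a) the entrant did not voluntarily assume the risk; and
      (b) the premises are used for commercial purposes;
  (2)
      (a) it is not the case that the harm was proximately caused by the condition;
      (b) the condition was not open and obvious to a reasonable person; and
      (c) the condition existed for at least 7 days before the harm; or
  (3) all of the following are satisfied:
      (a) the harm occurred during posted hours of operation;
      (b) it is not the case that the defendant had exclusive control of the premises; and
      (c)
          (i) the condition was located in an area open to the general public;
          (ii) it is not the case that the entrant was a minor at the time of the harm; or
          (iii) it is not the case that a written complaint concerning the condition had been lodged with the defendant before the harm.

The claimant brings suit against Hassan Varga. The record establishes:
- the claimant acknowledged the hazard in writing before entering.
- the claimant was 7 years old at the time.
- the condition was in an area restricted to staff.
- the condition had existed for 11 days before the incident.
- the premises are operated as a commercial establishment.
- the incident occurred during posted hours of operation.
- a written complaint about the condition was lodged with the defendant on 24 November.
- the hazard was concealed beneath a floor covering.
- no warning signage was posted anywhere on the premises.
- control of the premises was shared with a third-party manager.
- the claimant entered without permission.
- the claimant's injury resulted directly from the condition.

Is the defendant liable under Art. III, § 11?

(a) no assumed risk — not met.
(b) commercial use — holds.
(1): F AND T → false.
(a) not (proximate cause) — not satisfied.
(b) not open/obvious — met.
(c) condition ≥7 days old — holds.
So (2) is not satisfied (F AND T AND T).
(a) during posted hours — met.
(b) not (exclusive control) — holds.
(i) public area — not met.
(ii) not (entrant a minor) — not met.
(iii) not (complaint lodged) — not met.
(c): F OR F OR F → false.
(3): T AND T AND F → false.
Overall = F OR F OR F = false.

No — not liable.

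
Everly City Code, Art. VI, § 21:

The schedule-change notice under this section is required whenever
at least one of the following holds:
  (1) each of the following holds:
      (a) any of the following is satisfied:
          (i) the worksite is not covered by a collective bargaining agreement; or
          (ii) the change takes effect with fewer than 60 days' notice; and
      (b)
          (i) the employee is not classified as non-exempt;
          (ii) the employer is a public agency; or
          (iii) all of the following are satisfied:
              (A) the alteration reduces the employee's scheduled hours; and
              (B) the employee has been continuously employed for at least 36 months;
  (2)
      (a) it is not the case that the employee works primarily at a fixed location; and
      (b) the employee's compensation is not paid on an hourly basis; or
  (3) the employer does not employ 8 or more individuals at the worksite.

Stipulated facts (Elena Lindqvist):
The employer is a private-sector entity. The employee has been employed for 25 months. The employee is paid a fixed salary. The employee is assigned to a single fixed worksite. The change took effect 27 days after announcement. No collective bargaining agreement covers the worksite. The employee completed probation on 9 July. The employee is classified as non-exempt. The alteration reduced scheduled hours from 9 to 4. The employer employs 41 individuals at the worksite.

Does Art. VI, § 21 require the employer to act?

(i) no CBA — met.
(ii) < 60 days' notice — holds.
(a): T OR T → true.
(i) not (non-exempt) — not met.
(ii) public agency — fails.
(A) hours reduced — holds.
(B) tenure ≥ 36 mo. — fails.
(iii): T AND F → false.
(b) = F OR F OR F = false.
(1) = T AND F = false.
(a) not (fixed location) — not met.
(b) not (hourly-paid) — satisfied.
(2): F AND T → false.
(3) not (≥ 8 at site) — fails.
So Overall is not satisfied (F OR F OR F).

No — not required.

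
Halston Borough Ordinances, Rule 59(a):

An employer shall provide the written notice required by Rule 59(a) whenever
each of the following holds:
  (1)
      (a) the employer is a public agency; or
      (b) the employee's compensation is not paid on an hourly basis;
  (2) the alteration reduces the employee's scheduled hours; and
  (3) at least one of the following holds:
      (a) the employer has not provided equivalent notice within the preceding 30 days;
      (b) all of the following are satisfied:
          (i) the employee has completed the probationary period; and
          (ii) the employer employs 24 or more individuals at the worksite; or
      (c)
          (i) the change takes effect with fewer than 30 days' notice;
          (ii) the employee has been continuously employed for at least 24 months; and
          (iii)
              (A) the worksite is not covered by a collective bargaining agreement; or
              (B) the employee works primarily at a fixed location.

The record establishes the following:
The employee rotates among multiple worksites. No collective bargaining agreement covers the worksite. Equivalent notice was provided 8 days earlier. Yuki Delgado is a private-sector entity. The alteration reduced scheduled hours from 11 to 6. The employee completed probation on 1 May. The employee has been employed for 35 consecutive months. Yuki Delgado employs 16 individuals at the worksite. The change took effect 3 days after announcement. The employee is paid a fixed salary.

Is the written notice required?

(a) public agency — not satisfied.
(b) not (hourly-paid) — satisfied.
(1): F OR T → true.
(2) hours reduced — met.
(a) no recent notice — not satisfied.
(i) past probation — satisfied.
(ii) ≥ 24 at site — fails.
So (b) is not satisfied (T AND F).
(i) < 30 days' notice — satisfied.
(ii) tenure ≥ 24 mo. — met.
(A) no CBA — satisfied.
(B) fixed location — not met.
So (iii) is satisfied (T OR F).
(c) = T AND T AND T = true.
(3): F OR F OR T → true.
Overall = T AND T AND T = true.

Yes — required.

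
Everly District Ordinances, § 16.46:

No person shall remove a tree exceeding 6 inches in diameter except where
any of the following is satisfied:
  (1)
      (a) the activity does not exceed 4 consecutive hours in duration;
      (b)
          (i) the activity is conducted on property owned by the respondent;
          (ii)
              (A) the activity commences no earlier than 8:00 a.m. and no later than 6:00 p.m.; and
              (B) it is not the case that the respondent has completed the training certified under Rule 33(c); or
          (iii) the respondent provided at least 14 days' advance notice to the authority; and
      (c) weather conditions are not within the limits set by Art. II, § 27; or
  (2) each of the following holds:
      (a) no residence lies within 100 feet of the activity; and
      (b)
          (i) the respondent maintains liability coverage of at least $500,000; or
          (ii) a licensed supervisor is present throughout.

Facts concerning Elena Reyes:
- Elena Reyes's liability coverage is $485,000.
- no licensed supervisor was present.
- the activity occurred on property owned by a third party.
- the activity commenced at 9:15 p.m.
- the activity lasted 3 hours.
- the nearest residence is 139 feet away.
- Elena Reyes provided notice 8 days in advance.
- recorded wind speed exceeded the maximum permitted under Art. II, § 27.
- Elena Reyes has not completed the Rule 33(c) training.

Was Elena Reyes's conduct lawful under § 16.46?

No — unlawful.

(a) ≤ 4 hrs duration — satisfied.
(i) own property — not satisfied.
(A) start within hours — not satisfied.
(B) not (training certified) — satisfied.
(ii): F AND T → false.
(iii) ≥14 days' notice — not met.
(b) = F OR F OR F = false.
(c) not (weather ok) — holds.
So (1) is not satisfied (T AND F AND T).
(a) no residence in 100 ft — met.
(i) coverage ≥ $500,000 — not satisfied.
(ii) supervisor present — not met.
(b): F OR F → false.
(2): T AND F → false.
Overall: F OR F → false.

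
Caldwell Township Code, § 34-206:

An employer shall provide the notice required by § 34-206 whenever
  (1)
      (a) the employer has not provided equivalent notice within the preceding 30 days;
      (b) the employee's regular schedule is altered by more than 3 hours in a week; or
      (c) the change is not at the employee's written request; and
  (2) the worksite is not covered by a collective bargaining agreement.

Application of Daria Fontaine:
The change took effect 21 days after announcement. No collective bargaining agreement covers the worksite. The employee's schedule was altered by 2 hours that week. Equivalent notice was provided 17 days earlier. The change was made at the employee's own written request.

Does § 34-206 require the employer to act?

(a) no recent notice — not met.
(b) schedule shift > 3h — not met.
(c) not employee-requested — not satisfied.
(1): F OR F OR F → false.
(2) no CBA — met.
So Overall is not satisfied (F AND T).

No — not required.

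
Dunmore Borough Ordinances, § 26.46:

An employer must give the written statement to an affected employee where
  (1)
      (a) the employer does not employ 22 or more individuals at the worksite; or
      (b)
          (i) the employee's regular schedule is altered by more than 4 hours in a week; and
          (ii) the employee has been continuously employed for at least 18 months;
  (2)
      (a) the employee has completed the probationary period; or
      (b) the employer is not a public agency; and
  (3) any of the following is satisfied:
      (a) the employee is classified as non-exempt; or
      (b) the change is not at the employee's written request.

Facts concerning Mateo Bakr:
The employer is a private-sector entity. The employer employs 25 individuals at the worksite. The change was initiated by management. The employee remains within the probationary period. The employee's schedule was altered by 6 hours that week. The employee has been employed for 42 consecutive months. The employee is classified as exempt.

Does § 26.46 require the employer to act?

(a) not (≥ 22 at site) — not satisfied.
(i) schedule shift > 4h — met.
(ii) tenure ≥ 18 mo. — holds.
So (b) is satisfied (T AND T).
(1): F OR T → true.
(a) past probation — fails.
(b) not (public agency) — satisfied.
(2): F OR T → true.
(a) non-exempt — fails.
(b) not employee-requested — satisfied.
(3) = F OR T = true.
Overall = T AND T AND T = true.

Yes — required.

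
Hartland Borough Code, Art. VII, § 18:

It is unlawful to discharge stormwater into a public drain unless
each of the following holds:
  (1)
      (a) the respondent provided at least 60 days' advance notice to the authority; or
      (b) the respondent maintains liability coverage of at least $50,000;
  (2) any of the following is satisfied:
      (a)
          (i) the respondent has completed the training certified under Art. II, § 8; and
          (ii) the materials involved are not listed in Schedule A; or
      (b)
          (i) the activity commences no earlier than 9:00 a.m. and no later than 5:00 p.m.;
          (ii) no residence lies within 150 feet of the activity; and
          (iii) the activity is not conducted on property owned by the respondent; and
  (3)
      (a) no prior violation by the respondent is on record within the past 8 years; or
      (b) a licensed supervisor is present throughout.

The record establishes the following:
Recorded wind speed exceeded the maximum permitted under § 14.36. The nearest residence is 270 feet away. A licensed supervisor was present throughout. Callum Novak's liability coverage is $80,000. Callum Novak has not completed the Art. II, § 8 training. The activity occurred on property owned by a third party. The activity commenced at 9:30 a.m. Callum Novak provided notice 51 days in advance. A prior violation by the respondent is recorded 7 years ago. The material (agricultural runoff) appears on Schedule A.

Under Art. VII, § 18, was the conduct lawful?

Yes — lawful.

(a) ≥60 days' notice — fails.
(b) coverage ≥ $50,000 — holds.
(1) = F OR T = true.
(i) training certified — not met.
(ii) not (Schedule A material) — not satisfied.
(a) = F AND F = false.
(i) start within hours — holds.
(ii) no residence in 150 ft — met.
(iii) not (own property) — met.
(b): T AND T AND T → true.
(2): F OR T → true.
(a) no prior violation — not satisfied.
(b) supervisor present — met.
(3): F OR T → true.
Overall = T AND T AND T = true.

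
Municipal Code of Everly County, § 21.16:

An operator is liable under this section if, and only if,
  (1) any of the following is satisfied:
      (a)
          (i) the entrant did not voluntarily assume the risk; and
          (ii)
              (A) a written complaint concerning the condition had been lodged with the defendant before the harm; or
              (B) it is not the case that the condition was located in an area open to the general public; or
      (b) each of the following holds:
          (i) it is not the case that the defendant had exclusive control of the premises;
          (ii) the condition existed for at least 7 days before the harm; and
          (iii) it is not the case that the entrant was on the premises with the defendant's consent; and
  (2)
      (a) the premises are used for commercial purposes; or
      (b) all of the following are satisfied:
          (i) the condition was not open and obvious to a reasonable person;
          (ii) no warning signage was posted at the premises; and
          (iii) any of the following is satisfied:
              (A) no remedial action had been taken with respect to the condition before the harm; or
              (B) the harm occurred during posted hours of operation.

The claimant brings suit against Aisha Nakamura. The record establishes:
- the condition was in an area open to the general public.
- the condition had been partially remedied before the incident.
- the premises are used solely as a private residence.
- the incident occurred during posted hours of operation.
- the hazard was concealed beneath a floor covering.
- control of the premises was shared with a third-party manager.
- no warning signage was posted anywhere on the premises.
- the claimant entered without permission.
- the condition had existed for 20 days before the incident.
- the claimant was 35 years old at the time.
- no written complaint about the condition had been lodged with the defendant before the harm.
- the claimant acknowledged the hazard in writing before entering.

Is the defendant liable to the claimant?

Yes — liable.

(i) no assumed risk — not satisfied.
(A) complaint lodged — fails.
(B) not (public area) — fails.
(ii): F OR F → false.
(a) = F AND F = false.
(i) not (exclusive control) — met.
(ii) condition ≥7 days old — holds.
(iii) not (consent to enter) — satisfied.
So (b) is satisfied (T AND T AND T).
(1) = F OR T = true.
(a) commercial use — fails.
(i) not open/obvious — met.
(ii) no signage posted — met.
(A) no remedial action — not satisfied.
(B) during posted hours — holds.
(iii) = F OR T = true.
(b) = T AND T AND T = true.
(2) = F OR T = true.
So Overall is satisfied (T AND T).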